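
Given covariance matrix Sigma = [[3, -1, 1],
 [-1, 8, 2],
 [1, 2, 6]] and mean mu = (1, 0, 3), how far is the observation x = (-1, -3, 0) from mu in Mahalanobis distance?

Step 1 — centre the observation: (x - mu) = (-2, -3, -3).

Step 2 — invert Sigma (cofactor / det for 3×3, or solve directly):
  Sigma^{-1} = [[0.386, 0.0702, -0.0877],
 [0.0702, 0.1491, -0.0614],
 [-0.0877, -0.0614, 0.2018]].

Step 3 — form the quadratic (x - mu)^T · Sigma^{-1} · (x - mu):
  Sigma^{-1} · (x - mu) = (-0.7193, -0.4035, -0.2456).
  (x - mu)^T · [Sigma^{-1} · (x - mu)] = (-2)·(-0.7193) + (-3)·(-0.4035) + (-3)·(-0.2456) = 3.386.

Step 4 — take square root: d = √(3.386) ≈ 1.8401.

d(x, mu) = √(3.386) ≈ 1.8401


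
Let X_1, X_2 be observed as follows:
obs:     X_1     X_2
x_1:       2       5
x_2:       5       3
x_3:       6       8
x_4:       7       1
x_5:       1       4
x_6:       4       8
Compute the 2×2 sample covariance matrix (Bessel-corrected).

Step 1 — column means:
  mean(X_1) = (2 + 5 + 6 + 7 + 1 + 4) / 6 = 25/6 = 4.1667
  mean(X_2) = (5 + 3 + 8 + 1 + 4 + 8) / 6 = 29/6 = 4.8333

Step 2 — sample covariance S[i,j] = (1/(n-1)) · Σ_k (x_{k,i} - mean_i) · (x_{k,j} - mean_j), with n-1 = 5.
  S[X_1,X_1] = ((-2.1667)·(-2.1667) + (0.8333)·(0.8333) + (1.8333)·(1.8333) + (2.8333)·(2.8333) + (-3.1667)·(-3.1667) + (-0.1667)·(-0.1667)) / 5 = 26.8333/5 = 5.3667
  S[X_1,X_2] = ((-2.1667)·(0.1667) + (0.8333)·(-1.8333) + (1.8333)·(3.1667) + (2.8333)·(-3.8333) + (-3.1667)·(-0.8333) + (-0.1667)·(3.1667)) / 5 = -4.8333/5 = -0.9667
  S[X_2,X_2] = ((0.1667)·(0.1667) + (-1.8333)·(-1.8333) + (3.1667)·(3.1667) + (-3.8333)·(-3.8333) + (-0.8333)·(-0.8333) + (3.1667)·(3.1667)) / 5 = 38.8333/5 = 7.7667

S is symmetric (S[j,i] = S[i,j]). Assembling:

S = [[5.3667, -0.9667],
 [-0.9667, 7.7667]]


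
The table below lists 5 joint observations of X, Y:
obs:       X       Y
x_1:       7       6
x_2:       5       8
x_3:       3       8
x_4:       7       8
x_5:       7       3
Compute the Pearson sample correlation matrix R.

Step 1 — column means:
  mean(X) = (7 + 5 + 3 + 7 + 7) / 5 = 29/5 = 5.8
  mean(Y) = (6 + 8 + 8 + 8 + 3) / 5 = 33/5 = 6.6

Step 2 — sample variances and covariances s[i,j] = (1/(n-1)) · Σ_k (x_{k,i} - mean_i) · (x_{k,j} - mean_j), with n-1 = 4:
  s[X,X] = ((1.2)·(1.2) + (-0.8)·(-0.8) + (-2.8)·(-2.8) + (1.2)·(1.2) + (1.2)·(1.2)) / 4 = 12.8/4 = 3.2
  s[X,Y] = ((1.2)·(-0.6) + (-0.8)·(1.4) + (-2.8)·(1.4) + (1.2)·(1.4) + (1.2)·(-3.6)) / 4 = -8.4/4 = -2.1
  s[Y,Y] = ((-0.6)·(-0.6) + (1.4)·(1.4) + (1.4)·(1.4) + (1.4)·(1.4) + (-3.6)·(-3.6)) / 4 = 19.2/4 = 4.8
  Sample standard deviations s_i = √(s[i,i]):
  s(X) = √(3.2) = 1.7889
  s(Y) = √(4.8) = 2.1909

Step 3 — r_{ij} = s_{ij} / (s_i · s_j):
  r[X,X] = 1 (diagonal).
  r[X,Y] = -2.1 / (1.7889 · 2.1909) = -2.1 / 3.9192 = -0.5358
  r[Y,Y] = 1 (diagonal).

R is symmetric with unit diagonal. Assembling:

R = [[1, -0.5358],
 [-0.5358, 1]]


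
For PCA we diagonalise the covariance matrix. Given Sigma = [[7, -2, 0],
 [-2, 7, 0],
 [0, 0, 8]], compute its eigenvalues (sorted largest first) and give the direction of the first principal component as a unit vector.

Step 1 — characteristic polynomial p(λ) = det(λI - Sigma) = λ³ - tr·λ² + c_1·λ - det, where tr = trace, c_1 = sum of the principal 2×2 minors, det = det(Sigma):
  tr = 7 + 7 + 8 = 22,
  c_1 = (7·7 - (-2)²) + (7·8 - (0)²) + (7·8 - (0)²) = 45 + 56 + 56 = 157,
  det = 7·(7·8 - (0)²) - (-2)·((-2)·8 - (0)·(0)) + (0)·((-2)·(0) - 7·(0)) = 7·(56) - (-2)·(-16) + (0)·(0) = 360.
  So p(λ) = λ³ - 22λ² + 157λ - 360.
Step 2 — look for an integer root (rational root theorem: any rational root is an integer divisor of 360). Testing λ = 5:
  p(5) = 125 - 550 + 785 - 360 = 0  ✓
  Dividing out (λ - 5): p(λ) = (λ - 5)(λ² - 17λ + 72).
Step 3 — remaining eigenvalues from the quadratic λ² - 17λ + 72 = 0:
  Δ = 17² - 4·72 = 289 - 288 = 1,  λ = (17 ± √1)/2 = (17 ± 1)/2 = 9 or 8.
  Sorted: λ_1 = 9,  λ_2 = 8,  λ_3 = 5  (check: sum = 22 = tr ✓).

Step 4 — unit eigenvector for λ_1 = 9: v spans the null space of (Sigma - λ_1 I), whose rows are
  r_1 = (-2, -2, 0),  r_2 = (-2, -2, 0),  r_3 = (0, 0, -1).
  v is orthogonal to every row, so take v ∝ r_1 × r_3 = ((-2)·(-1) - (0)·(0), (0)·(0) - (-2)·(-1), (-2)·(0) - (-2)·(0)) = (2, -2, 0).
  Rescale (divide by 2): u = (1, -1, 0).
  ||u|| = √((1)² + (-1)² + (0)²) = √(2) ≈ 1.4142,  v_1 = u/||u|| ≈ (0.7071, -0.7071, 0) (||v_1|| = 1).

λ_1 = 9,  λ_2 = 8,  λ_3 = 5;  v_1 ≈ (0.7071, -0.7071, 0)


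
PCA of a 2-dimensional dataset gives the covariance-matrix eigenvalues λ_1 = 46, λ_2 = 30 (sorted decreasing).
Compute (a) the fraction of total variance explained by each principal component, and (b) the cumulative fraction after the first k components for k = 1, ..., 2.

Step 1 — total variance = trace(Sigma) = Σ λ_i = 46 + 30 = 76.

Step 2 — fraction explained by component i = λ_i / Σ λ:
  PC1: 46/76 = 0.6053
  PC2: 30/76 = 0.3947

Step 3 — cumulative fraction after k components = (λ_1 + ... + λ_k) / Σ λ:
  k = 1: 46/76 = 0.6053
  k = 2: (46 + 30)/76 = 76/76 = 1

Summary (fraction, with percent):

explained: PC1 0.6053 (60.53%), PC2 0.3947 (39.47%);  cumulative: 0.6053, 1


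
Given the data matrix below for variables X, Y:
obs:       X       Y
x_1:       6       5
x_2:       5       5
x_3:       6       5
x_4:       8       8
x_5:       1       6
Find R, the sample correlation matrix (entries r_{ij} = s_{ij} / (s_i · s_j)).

Step 1 — column means:
  mean(X) = (6 + 5 + 6 + 8 + 1) / 5 = 26/5 = 5.2
  mean(Y) = (5 + 5 + 5 + 8 + 6) / 5 = 29/5 = 5.8

Step 2 — sample variances and covariances s[i,j] = (1/(n-1)) · Σ_k (x_{k,i} - mean_i) · (x_{k,j} - mean_j), with n-1 = 4:
  s[X,X] = ((0.8)·(0.8) + (-0.2)·(-0.2) + (0.8)·(0.8) + (2.8)·(2.8) + (-4.2)·(-4.2)) / 4 = 26.8/4 = 6.7
  s[X,Y] = ((0.8)·(-0.8) + (-0.2)·(-0.8) + (0.8)·(-0.8) + (2.8)·(2.2) + (-4.2)·(0.2)) / 4 = 4.2/4 = 1.05
  s[Y,Y] = ((-0.8)·(-0.8) + (-0.8)·(-0.8) + (-0.8)·(-0.8) + (2.2)·(2.2) + (0.2)·(0.2)) / 4 = 6.8/4 = 1.7
  Sample standard deviations s_i = √(s[i,i]):
  s(X) = √(6.7) = 2.5884
  s(Y) = √(1.7) = 1.3038

Step 3 — r_{ij} = s_{ij} / (s_i · s_j):
  r[X,X] = 1 (diagonal).
  r[X,Y] = 1.05 / (2.5884 · 1.3038) = 1.05 / 3.3749 = 0.3111
  r[Y,Y] = 1 (diagonal).

R is symmetric with unit diagonal. Assembling:

R = [[1, 0.3111],
 [0.3111, 1]]


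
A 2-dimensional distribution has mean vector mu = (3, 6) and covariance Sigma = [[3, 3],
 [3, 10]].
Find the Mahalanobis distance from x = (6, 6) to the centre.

Step 1 — centre the observation: (x - mu) = (3, 0).

Step 2 — invert Sigma. det(Sigma) = 3·10 - (3)² = 21.
  Sigma^{-1} = (1/det) · [[d, -b], [-b, a]] = [[0.4762, -0.1429],
 [-0.1429, 0.1429]].

Step 3 — form the quadratic (x - mu)^T · Sigma^{-1} · (x - mu):
  Sigma^{-1} · (x - mu) = (1.4286, -0.4286).
  (x - mu)^T · [Sigma^{-1} · (x - mu)] = (3)·(1.4286) + (0)·(-0.4286) = 4.2857.

Step 4 — take square root: d = √(4.2857) ≈ 2.0702.

d(x, mu) = √(4.2857) ≈ 2.0702


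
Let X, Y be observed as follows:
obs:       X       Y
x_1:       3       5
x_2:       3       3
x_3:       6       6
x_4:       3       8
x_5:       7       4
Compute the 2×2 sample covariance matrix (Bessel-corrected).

Step 1 — column means:
  mean(X) = (3 + 3 + 6 + 3 + 7) / 5 = 22/5 = 4.4
  mean(Y) = (5 + 3 + 6 + 8 + 4) / 5 = 26/5 = 5.2

Step 2 — sample covariance S[i,j] = (1/(n-1)) · Σ_k (x_{k,i} - mean_i) · (x_{k,j} - mean_j), with n-1 = 4.
  S[X,X] = ((-1.4)·(-1.4) + (-1.4)·(-1.4) + (1.6)·(1.6) + (-1.4)·(-1.4) + (2.6)·(2.6)) / 4 = 15.2/4 = 3.8
  S[X,Y] = ((-1.4)·(-0.2) + (-1.4)·(-2.2) + (1.6)·(0.8) + (-1.4)·(2.8) + (2.6)·(-1.2)) / 4 = -2.4/4 = -0.6
  S[Y,Y] = ((-0.2)·(-0.2) + (-2.2)·(-2.2) + (0.8)·(0.8) + (2.8)·(2.8) + (-1.2)·(-1.2)) / 4 = 14.8/4 = 3.7

S is symmetric (S[j,i] = S[i,j]). Assembling:

S = [[3.8, -0.6],
 [-0.6, 3.7]]


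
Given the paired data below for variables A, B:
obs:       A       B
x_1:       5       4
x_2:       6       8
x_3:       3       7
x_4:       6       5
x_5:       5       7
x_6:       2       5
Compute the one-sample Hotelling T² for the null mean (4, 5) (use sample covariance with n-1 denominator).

Step 1 — sample mean vector:
  mean(A) = (5 + 6 + 3 + 6 + 5 + 2) / 6 = 27/6 = 4.5
  mean(B) = (4 + 8 + 7 + 5 + 7 + 5) / 6 = 36/6 = 6
  x̄ = (4.5, 6),  deviation x̄ - mu_0 = (4.5, 6) - (4, 5) = (0.5, 1).

Step 2 — sample covariance matrix, S[i,j] = (1/(n-1)) · Σ_k (x_{k,i} - mean_i) · (x_{k,j} - mean_j), divisor n-1 = 5:
  S[A,A] = ((0.5)·(0.5) + (1.5)·(1.5) + (-1.5)·(-1.5) + (1.5)·(1.5) + (0.5)·(0.5) + (-2.5)·(-2.5)) / 5 = 13.5/5 = 2.7
  S[A,B] = ((0.5)·(-2) + (1.5)·(2) + (-1.5)·(1) + (1.5)·(-1) + (0.5)·(1) + (-2.5)·(-1)) / 5 = 2/5 = 0.4
  S[B,B] = ((-2)·(-2) + (2)·(2) + (1)·(1) + (-1)·(-1) + (1)·(1) + (-1)·(-1)) / 5 = 12/5 = 2.4
  S = [[2.7, 0.4],
 [0.4, 2.4]].

Step 3 — invert S. det(S) = 2.7·2.4 - (0.4)² = 6.32.
  S^{-1} = (1/det) · [[d, -b], [-b, a]] = [[0.3797, -0.0633],
 [-0.0633, 0.4272]].

Step 4 — quadratic form (x̄ - mu_0)^T · S^{-1} · (x̄ - mu_0):
  S^{-1} · (x̄ - mu_0) = (0.1266, 0.3956),
  (x̄ - mu_0)^T · [...] = (0.5)·(0.1266) + (1)·(0.3956) = 0.4589.

Step 5 — scale by n: T² = 6 · 0.4589 = 2.7532.

T² ≈ 2.7532


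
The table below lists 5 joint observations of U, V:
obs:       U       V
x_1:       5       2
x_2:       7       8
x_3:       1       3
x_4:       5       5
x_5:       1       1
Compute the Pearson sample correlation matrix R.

Step 1 — column means:
  mean(U) = (5 + 7 + 1 + 5 + 1) / 5 = 19/5 = 3.8
  mean(V) = (2 + 8 + 3 + 5 + 1) / 5 = 19/5 = 3.8

Step 2 — sample variances and covariances s[i,j] = (1/(n-1)) · Σ_k (x_{k,i} - mean_i) · (x_{k,j} - mean_j), with n-1 = 4:
  s[U,U] = ((1.2)·(1.2) + (3.2)·(3.2) + (-2.8)·(-2.8) + (1.2)·(1.2) + (-2.8)·(-2.8)) / 4 = 28.8/4 = 7.2
  s[U,V] = ((1.2)·(-1.8) + (3.2)·(4.2) + (-2.8)·(-0.8) + (1.2)·(1.2) + (-2.8)·(-2.8)) / 4 = 22.8/4 = 5.7
  s[V,V] = ((-1.8)·(-1.8) + (4.2)·(4.2) + (-0.8)·(-0.8) + (1.2)·(1.2) + (-2.8)·(-2.8)) / 4 = 30.8/4 = 7.7
  Sample standard deviations s_i = √(s[i,i]):
  s(U) = √(7.2) = 2.6833
  s(V) = √(7.7) = 2.7749

Step 3 — r_{ij} = s_{ij} / (s_i · s_j):
  r[U,U] = 1 (diagonal).
  r[U,V] = 5.7 / (2.6833 · 2.7749) = 5.7 / 7.4458 = 0.7655
  r[V,V] = 1 (diagonal).

R is symmetric with unit diagonal. Assembling:

R = [[1, 0.7655],
 [0.7655, 1]]


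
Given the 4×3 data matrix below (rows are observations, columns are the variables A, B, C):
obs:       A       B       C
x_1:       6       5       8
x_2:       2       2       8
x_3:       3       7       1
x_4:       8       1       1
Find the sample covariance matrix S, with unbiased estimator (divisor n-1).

Step 1 — column means:
  mean(A) = (6 + 2 + 3 + 8) / 4 = 19/4 = 4.75
  mean(B) = (5 + 2 + 7 + 1) / 4 = 15/4 = 3.75
  mean(C) = (8 + 8 + 1 + 1) / 4 = 18/4 = 4.5

Step 2 — sample covariance S[i,j] = (1/(n-1)) · Σ_k (x_{k,i} - mean_i) · (x_{k,j} - mean_j), with n-1 = 3.
  S[A,A] = ((1.25)·(1.25) + (-2.75)·(-2.75) + (-1.75)·(-1.75) + (3.25)·(3.25)) / 3 = 22.75/3 = 7.5833
  S[A,B] = ((1.25)·(1.25) + (-2.75)·(-1.75) + (-1.75)·(3.25) + (3.25)·(-2.75)) / 3 = -8.25/3 = -2.75
  S[A,C] = ((1.25)·(3.5) + (-2.75)·(3.5) + (-1.75)·(-3.5) + (3.25)·(-3.5)) / 3 = -10.5/3 = -3.5
  S[B,B] = ((1.25)·(1.25) + (-1.75)·(-1.75) + (3.25)·(3.25) + (-2.75)·(-2.75)) / 3 = 22.75/3 = 7.5833
  S[B,C] = ((1.25)·(3.5) + (-1.75)·(3.5) + (3.25)·(-3.5) + (-2.75)·(-3.5)) / 3 = -3.5/3 = -1.1667
  S[C,C] = ((3.5)·(3.5) + (3.5)·(3.5) + (-3.5)·(-3.5) + (-3.5)·(-3.5)) / 3 = 49/3 = 16.3333

S is symmetric (S[j,i] = S[i,j]). Assembling:

S = [[7.5833, -2.75, -3.5],
 [-2.75, 7.5833, -1.1667],
 [-3.5, -1.1667, 16.3333]]


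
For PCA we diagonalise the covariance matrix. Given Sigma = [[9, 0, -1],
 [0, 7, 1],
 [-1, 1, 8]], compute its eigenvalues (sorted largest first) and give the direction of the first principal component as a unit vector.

Step 1 — characteristic polynomial p(λ) = det(λI - Sigma) = λ³ - tr·λ² + c_1·λ - det, where tr = trace, c_1 = sum of the principal 2×2 minors, det = det(Sigma):
  tr = 9 + 7 + 8 = 24,
  c_1 = (9·7 - (0)²) + (9·8 - (-1)²) + (7·8 - (1)²) = 63 + 71 + 55 = 189,
  det = 9·(7·8 - (1)²) - (0)·((0)·8 - (1)·(-1)) + (-1)·((0)·(1) - 7·(-1)) = 9·(55) - (0)·(1) + (-1)·(7) = 488.
  So p(λ) = λ³ - 24λ² + 189λ - 488.
Step 2 — look for an integer root (rational root theorem: any rational root is an integer divisor of 488). Testing λ = 8:
  p(8) = 512 - 1536 + 1512 - 488 = 0  ✓
  Dividing out (λ - 8): p(λ) = (λ - 8)(λ² - 16λ + 61).
Step 3 — remaining eigenvalues from the quadratic λ² - 16λ + 61 = 0:
  Δ = 16² - 4·61 = 256 - 244 = 12,  λ = (16 ± √12)/2 = (16 ± 3.4641)/2 ≈ 9.7321 or 6.2679.
  Sorted: λ_1 = 9.7321,  λ_2 = 8,  λ_3 = 6.2679  (check: sum = 24 = tr ✓).

Step 4 — unit eigenvector for λ_1 ≈ 9.7321: v spans the null space of (Sigma - λ_1 I), whose rows are
  r_1 = (-0.7321, 0, -1),  r_2 = (0, -2.7321, 1),  r_3 = (-1, 1, -1.7321).
  v is orthogonal to every row, so take v ∝ r_1 × r_2 = ((0)·(1) - (-1)·(-2.7321), (-1)·(0) - (-0.7321)·(1), (-0.7321)·(-2.7321) - (0)·(0)) ≈ (-2.7321, 0.7321, 2).
  Rescale (multiply by -1 so the first nonzero entry is positive): u = (2.7321, -0.7321, -2).
  ||u|| = √((2.7321)² + (-0.7321)² + (-2)²) = √(12) ≈ 3.4641,  v_1 = u/||u|| ≈ (0.7887, -0.2113, -0.5774) (||v_1|| = 1).

λ_1 = 9.7321,  λ_2 = 8,  λ_3 = 6.2679;  v_1 ≈ (0.7887, -0.2113, -0.5774)


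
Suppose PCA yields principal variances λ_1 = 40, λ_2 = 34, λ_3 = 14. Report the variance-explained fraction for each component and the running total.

Step 1 — total variance = trace(Sigma) = Σ λ_i = 40 + 34 + 14 = 88.

Step 2 — fraction explained by component i = λ_i / Σ λ:
  PC1: 40/88 = 0.4545
  PC2: 34/88 = 0.3864
  PC3: 14/88 = 0.1591

Step 3 — cumulative fraction after k components = (λ_1 + ... + λ_k) / Σ λ:
  k = 1: 40/88 = 0.4545
  k = 2: (40 + 34)/88 = 74/88 = 0.8409
  k = 3: (40 + 34 + 14)/88 = 88/88 = 1

Summary (fraction, with percent):

explained: PC1 0.4545 (45.45%), PC2 0.3864 (38.64%), PC3 0.1591 (15.91%);  cumulative: 0.4545, 0.8409, 1


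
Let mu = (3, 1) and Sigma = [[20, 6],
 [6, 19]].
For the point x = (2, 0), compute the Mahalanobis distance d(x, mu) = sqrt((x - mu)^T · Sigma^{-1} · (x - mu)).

Step 1 — centre the observation: (x - mu) = (-1, -1).

Step 2 — invert Sigma. det(Sigma) = 20·19 - (6)² = 344.
  Sigma^{-1} = (1/det) · [[d, -b], [-b, a]] = [[0.0552, -0.0174],
 [-0.0174, 0.0581]].

Step 3 — form the quadratic (x - mu)^T · Sigma^{-1} · (x - mu):
  Sigma^{-1} · (x - mu) = (-0.0378, -0.0407).
  (x - mu)^T · [Sigma^{-1} · (x - mu)] = (-1)·(-0.0378) + (-1)·(-0.0407) = 0.0785.

Step 4 — take square root: d = √(0.0785) ≈ 0.2802.

d(x, mu) = √(0.0785) ≈ 0.2802


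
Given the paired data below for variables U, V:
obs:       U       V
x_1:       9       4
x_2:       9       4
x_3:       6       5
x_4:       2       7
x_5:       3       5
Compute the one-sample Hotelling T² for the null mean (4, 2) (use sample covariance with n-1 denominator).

Step 1 — sample mean vector:
  mean(U) = (9 + 9 + 6 + 2 + 3) / 5 = 29/5 = 5.8
  mean(V) = (4 + 4 + 5 + 7 + 5) / 5 = 25/5 = 5
  x̄ = (5.8, 5),  deviation x̄ - mu_0 = (5.8, 5) - (4, 2) = (1.8, 3).

Step 2 — sample covariance matrix, S[i,j] = (1/(n-1)) · Σ_k (x_{k,i} - mean_i) · (x_{k,j} - mean_j), divisor n-1 = 4:
  S[U,U] = ((3.2)·(3.2) + (3.2)·(3.2) + (0.2)·(0.2) + (-3.8)·(-3.8) + (-2.8)·(-2.8)) / 4 = 42.8/4 = 10.7
  S[U,V] = ((3.2)·(-1) + (3.2)·(-1) + (0.2)·(0) + (-3.8)·(2) + (-2.8)·(0)) / 4 = -14/4 = -3.5
  S[V,V] = ((-1)·(-1) + (-1)·(-1) + (0)·(0) + (2)·(2) + (0)·(0)) / 4 = 6/4 = 1.5
  S = [[10.7, -3.5],
 [-3.5, 1.5]].

Step 3 — invert S. det(S) = 10.7·1.5 - (-3.5)² = 3.8.
  S^{-1} = (1/det) · [[d, -b], [-b, a]] = [[0.3947, 0.9211],
 [0.9211, 2.8158]].

Step 4 — quadratic form (x̄ - mu_0)^T · S^{-1} · (x̄ - mu_0):
  S^{-1} · (x̄ - mu_0) = (3.4737, 10.1053),
  (x̄ - mu_0)^T · [...] = (1.8)·(3.4737) + (3)·(10.1053) = 36.5684.

Step 5 — scale by n: T² = 5 · 36.5684 = 182.8421.

T² ≈ 182.8421


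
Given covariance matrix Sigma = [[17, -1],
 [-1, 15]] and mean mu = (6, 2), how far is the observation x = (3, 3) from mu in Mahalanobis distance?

Step 1 — centre the observation: (x - mu) = (-3, 1).

Step 2 — invert Sigma. det(Sigma) = 17·15 - (-1)² = 254.
  Sigma^{-1} = (1/det) · [[d, -b], [-b, a]] = [[0.0591, 0.0039],
 [0.0039, 0.0669]].

Step 3 — form the quadratic (x - mu)^T · Sigma^{-1} · (x - mu):
  Sigma^{-1} · (x - mu) = (-0.1732, 0.0551).
  (x - mu)^T · [Sigma^{-1} · (x - mu)] = (-3)·(-0.1732) + (1)·(0.0551) = 0.5748.

Step 4 — take square root: d = √(0.5748) ≈ 0.7582.

d(x, mu) = √(0.5748) ≈ 0.7582


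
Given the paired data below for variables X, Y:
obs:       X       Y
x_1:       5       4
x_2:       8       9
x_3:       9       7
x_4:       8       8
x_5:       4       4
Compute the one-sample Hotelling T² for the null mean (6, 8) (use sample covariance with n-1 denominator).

Step 1 — sample mean vector:
  mean(X) = (5 + 8 + 9 + 8 + 4) / 5 = 34/5 = 6.8
  mean(Y) = (4 + 9 + 7 + 8 + 4) / 5 = 32/5 = 6.4
  x̄ = (6.8, 6.4),  deviation x̄ - mu_0 = (6.8, 6.4) - (6, 8) = (0.8, -1.6).

Step 2 — sample covariance matrix, S[i,j] = (1/(n-1)) · Σ_k (x_{k,i} - mean_i) · (x_{k,j} - mean_j), divisor n-1 = 4:
  S[X,X] = ((-1.8)·(-1.8) + (1.2)·(1.2) + (2.2)·(2.2) + (1.2)·(1.2) + (-2.8)·(-2.8)) / 4 = 18.8/4 = 4.7
  S[X,Y] = ((-1.8)·(-2.4) + (1.2)·(2.6) + (2.2)·(0.6) + (1.2)·(1.6) + (-2.8)·(-2.4)) / 4 = 17.4/4 = 4.35
  S[Y,Y] = ((-2.4)·(-2.4) + (2.6)·(2.6) + (0.6)·(0.6) + (1.6)·(1.6) + (-2.4)·(-2.4)) / 4 = 21.2/4 = 5.3
  S = [[4.7, 4.35],
 [4.35, 5.3]].

Step 3 — invert S. det(S) = 4.7·5.3 - (4.35)² = 5.9875.
  S^{-1} = (1/det) · [[d, -b], [-b, a]] = [[0.8852, -0.7265],
 [-0.7265, 0.785]].

Step 4 — quadratic form (x̄ - mu_0)^T · S^{-1} · (x̄ - mu_0):
  S^{-1} · (x̄ - mu_0) = (1.8706, -1.8372),
  (x̄ - mu_0)^T · [...] = (0.8)·(1.8706) + (-1.6)·(-1.8372) = 4.4359.

Step 5 — scale by n: T² = 5 · 4.4359 = 22.1795.

T² ≈ 22.1795


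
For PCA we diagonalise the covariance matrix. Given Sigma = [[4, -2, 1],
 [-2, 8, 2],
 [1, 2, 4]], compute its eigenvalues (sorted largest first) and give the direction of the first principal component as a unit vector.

Step 1 — characteristic polynomial p(λ) = det(λI - Sigma) = λ³ - tr·λ² + c_1·λ - det, where tr = trace, c_1 = sum of the principal 2×2 minors, det = det(Sigma):
  tr = 4 + 8 + 4 = 16,
  c_1 = (4·8 - (-2)²) + (4·4 - (1)²) + (8·4 - (2)²) = 28 + 15 + 28 = 71,
  det = 4·(8·4 - (2)²) - (-2)·((-2)·4 - (2)·(1)) + (1)·((-2)·(2) - 8·(1)) = 4·(28) - (-2)·(-10) + (1)·(-12) = 80.
  So p(λ) = λ³ - 16λ² + 71λ - 80.
Step 2 — look for an integer root (rational root theorem: any rational root is an integer divisor of 80). Testing λ = 5:
  p(5) = 125 - 400 + 355 - 80 = 0  ✓
  Dividing out (λ - 5): p(λ) = (λ - 5)(λ² - 11λ + 16).
Step 3 — remaining eigenvalues from the quadratic λ² - 11λ + 16 = 0:
  Δ = 11² - 4·16 = 121 - 64 = 57,  λ = (11 ± √57)/2 = (11 ± 7.5498)/2 ≈ 9.2749 or 1.7251.
  Sorted: λ_1 = 9.2749,  λ_2 = 5,  λ_3 = 1.7251  (check: sum = 16 = tr ✓).

Step 4 — unit eigenvector for λ_1 ≈ 9.2749: v spans the null space of (Sigma - λ_1 I), whose rows are
  r_1 = (-5.2749, -2, 1),  r_2 = (-2, -1.2749, 2),  r_3 = (1, 2, -5.2749).
  v is orthogonal to every row, so take v ∝ r_1 × r_2 = ((-2)·(2) - (1)·(-1.2749), (1)·(-2) - (-5.2749)·(2), (-5.2749)·(-1.2749) - (-2)·(-2)) ≈ (-2.7251, 8.5498, 2.7251).
  Rescale (multiply by -1 so the first nonzero entry is positive): u = (2.7251, -8.5498, -2.7251).
  ||u|| = √((2.7251)² + (-8.5498)² + (-2.7251)²) = √(87.9518) ≈ 9.3783,  v_1 = u/||u|| ≈ (0.2906, -0.9117, -0.2906) (||v_1|| = 1).

λ_1 = 9.2749,  λ_2 = 5,  λ_3 = 1.7251;  v_1 ≈ (0.2906, -0.9117, -0.2906)


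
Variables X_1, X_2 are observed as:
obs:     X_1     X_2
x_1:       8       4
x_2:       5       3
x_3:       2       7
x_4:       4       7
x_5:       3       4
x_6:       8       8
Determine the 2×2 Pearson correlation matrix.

Step 1 — column means:
  mean(X_1) = (8 + 5 + 2 + 4 + 3 + 8) / 6 = 30/6 = 5
  mean(X_2) = (4 + 3 + 7 + 7 + 4 + 8) / 6 = 33/6 = 5.5

Step 2 — sample variances and covariances s[i,j] = (1/(n-1)) · Σ_k (x_{k,i} - mean_i) · (x_{k,j} - mean_j), with n-1 = 5:
  s[X_1,X_1] = ((3)·(3) + (0)·(0) + (-3)·(-3) + (-1)·(-1) + (-2)·(-2) + (3)·(3)) / 5 = 32/5 = 6.4
  s[X_1,X_2] = ((3)·(-1.5) + (0)·(-2.5) + (-3)·(1.5) + (-1)·(1.5) + (-2)·(-1.5) + (3)·(2.5)) / 5 = 0/5 = 0
  s[X_2,X_2] = ((-1.5)·(-1.5) + (-2.5)·(-2.5) + (1.5)·(1.5) + (1.5)·(1.5) + (-1.5)·(-1.5) + (2.5)·(2.5)) / 5 = 21.5/5 = 4.3
  Sample standard deviations s_i = √(s[i,i]):
  s(X_1) = √(6.4) = 2.5298
  s(X_2) = √(4.3) = 2.0736

Step 3 — r_{ij} = s_{ij} / (s_i · s_j):
  r[X_1,X_1] = 1 (diagonal).
  r[X_1,X_2] = 0 / (2.5298 · 2.0736) = 0 / 5.246 = 0
  r[X_2,X_2] = 1 (diagonal).

R is symmetric with unit diagonal. Assembling:

R = [[1, 0],
 [0, 1]]


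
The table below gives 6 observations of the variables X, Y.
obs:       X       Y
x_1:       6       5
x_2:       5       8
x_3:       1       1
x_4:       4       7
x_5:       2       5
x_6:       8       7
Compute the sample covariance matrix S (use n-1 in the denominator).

Step 1 — column means:
  mean(X) = (6 + 5 + 1 + 4 + 2 + 8) / 6 = 26/6 = 4.3333
  mean(Y) = (5 + 8 + 1 + 7 + 5 + 7) / 6 = 33/6 = 5.5

Step 2 — sample covariance S[i,j] = (1/(n-1)) · Σ_k (x_{k,i} - mean_i) · (x_{k,j} - mean_j), with n-1 = 5.
  S[X,X] = ((1.6667)·(1.6667) + (0.6667)·(0.6667) + (-3.3333)·(-3.3333) + (-0.3333)·(-0.3333) + (-2.3333)·(-2.3333) + (3.6667)·(3.6667)) / 5 = 33.3333/5 = 6.6667
  S[X,Y] = ((1.6667)·(-0.5) + (0.6667)·(2.5) + (-3.3333)·(-4.5) + (-0.3333)·(1.5) + (-2.3333)·(-0.5) + (3.6667)·(1.5)) / 5 = 22/5 = 4.4
  S[Y,Y] = ((-0.5)·(-0.5) + (2.5)·(2.5) + (-4.5)·(-4.5) + (1.5)·(1.5) + (-0.5)·(-0.5) + (1.5)·(1.5)) / 5 = 31.5/5 = 6.3

S is symmetric (S[j,i] = S[i,j]). Assembling:

S = [[6.6667, 4.4],
 [4.4, 6.3]]


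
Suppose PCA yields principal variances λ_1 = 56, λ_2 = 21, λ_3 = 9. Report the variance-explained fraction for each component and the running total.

Step 1 — total variance = trace(Sigma) = Σ λ_i = 56 + 21 + 9 = 86.

Step 2 — fraction explained by component i = λ_i / Σ λ:
  PC1: 56/86 = 0.6512
  PC2: 21/86 = 0.2442
  PC3: 9/86 = 0.1047

Step 3 — cumulative fraction after k components = (λ_1 + ... + λ_k) / Σ λ:
  k = 1: 56/86 = 0.6512
  k = 2: (56 + 21)/86 = 77/86 = 0.8953
  k = 3: (56 + 21 + 9)/86 = 86/86 = 1

Summary (fraction, with percent):

explained: PC1 0.6512 (65.12%), PC2 0.2442 (24.42%), PC3 0.1047 (10.47%);  cumulative: 0.6512, 0.8953, 1


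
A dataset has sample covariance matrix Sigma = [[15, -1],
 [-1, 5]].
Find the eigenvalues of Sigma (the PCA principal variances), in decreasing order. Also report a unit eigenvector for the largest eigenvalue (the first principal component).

Step 1 — characteristic polynomial of 2×2 Sigma:
  det(Sigma - λI) = λ² - trace · λ + det = 0.
  trace = 15 + 5 = 20, det = 15·5 - (-1)² = 74.
Step 2 — discriminant:
  Δ = trace² - 4·det = 400 - 296 = 104.
Step 3 — eigenvalues:
  λ = (trace ± √Δ)/2 = (20 ± 10.198)/2,
  λ_1 = 15.099,  λ_2 = 4.901.

Step 4 — unit eigenvector for λ_1: solve (Sigma - λ_1 I)v = 0. First row:
  (15 - 15.099)·v_x + (-1)·v_y = 0, i.e. (-0.099)·v_x + (-1)·v_y = 0,
  so v ∝ (b, λ_1 - a) = (-1, 0.099); multiply by -1 so the first entry is positive: u = (1, -0.099).
  ||u|| = √((1)² + (-0.099)²) = √(1.0098) ≈ 1.0049,
  v_1 = u/||u|| ≈ (0.9951, -0.0985) (||v_1|| = 1).

λ_1 = 15.099,  λ_2 = 4.901;  v_1 ≈ (0.9951, -0.0985)


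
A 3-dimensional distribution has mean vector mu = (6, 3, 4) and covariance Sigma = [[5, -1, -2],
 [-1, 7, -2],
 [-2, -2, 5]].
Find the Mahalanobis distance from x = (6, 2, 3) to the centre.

Step 1 — centre the observation: (x - mu) = (0, -1, -1).

Step 2 — invert Sigma (cofactor / det for 3×3, or solve directly):
  Sigma^{-1} = [[0.2719, 0.0789, 0.1404],
 [0.0789, 0.1842, 0.1053],
 [0.1404, 0.1053, 0.2982]].

Step 3 — form the quadratic (x - mu)^T · Sigma^{-1} · (x - mu):
  Sigma^{-1} · (x - mu) = (-0.2193, -0.2895, -0.4035).
  (x - mu)^T · [Sigma^{-1} · (x - mu)] = (0)·(-0.2193) + (-1)·(-0.2895) + (-1)·(-0.4035) = 0.693.

Step 4 — take square root: d = √(0.693) ≈ 0.8325.

d(x, mu) = √(0.693) ≈ 0.8325


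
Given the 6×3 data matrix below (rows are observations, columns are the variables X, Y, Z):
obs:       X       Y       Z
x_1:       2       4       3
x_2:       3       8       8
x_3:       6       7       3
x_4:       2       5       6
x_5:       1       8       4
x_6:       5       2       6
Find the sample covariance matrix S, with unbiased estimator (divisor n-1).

Step 1 — column means:
  mean(X) = (2 + 3 + 6 + 2 + 1 + 5) / 6 = 19/6 = 3.1667
  mean(Y) = (4 + 8 + 7 + 5 + 8 + 2) / 6 = 34/6 = 5.6667
  mean(Z) = (3 + 8 + 3 + 6 + 4 + 6) / 6 = 30/6 = 5

Step 2 — sample covariance S[i,j] = (1/(n-1)) · Σ_k (x_{k,i} - mean_i) · (x_{k,j} - mean_j), with n-1 = 5.
  S[X,X] = ((-1.1667)·(-1.1667) + (-0.1667)·(-0.1667) + (2.8333)·(2.8333) + (-1.1667)·(-1.1667) + (-2.1667)·(-2.1667) + (1.8333)·(1.8333)) / 5 = 18.8333/5 = 3.7667
  S[X,Y] = ((-1.1667)·(-1.6667) + (-0.1667)·(2.3333) + (2.8333)·(1.3333) + (-1.1667)·(-0.6667) + (-2.1667)·(2.3333) + (1.8333)·(-3.6667)) / 5 = -5.6667/5 = -1.1333
  S[X,Z] = ((-1.1667)·(-2) + (-0.1667)·(3) + (2.8333)·(-2) + (-1.1667)·(1) + (-2.1667)·(-1) + (1.8333)·(1)) / 5 = -1/5 = -0.2
  S[Y,Y] = ((-1.6667)·(-1.6667) + (2.3333)·(2.3333) + (1.3333)·(1.3333) + (-0.6667)·(-0.6667) + (2.3333)·(2.3333) + (-3.6667)·(-3.6667)) / 5 = 29.3333/5 = 5.8667
  S[Y,Z] = ((-1.6667)·(-2) + (2.3333)·(3) + (1.3333)·(-2) + (-0.6667)·(1) + (2.3333)·(-1) + (-3.6667)·(1)) / 5 = 1/5 = 0.2
  S[Z,Z] = ((-2)·(-2) + (3)·(3) + (-2)·(-2) + (1)·(1) + (-1)·(-1) + (1)·(1)) / 5 = 20/5 = 4

S is symmetric (S[j,i] = S[i,j]). Assembling:

S = [[3.7667, -1.1333, -0.2],
 [-1.1333, 5.8667, 0.2],
 [-0.2, 0.2, 4]]


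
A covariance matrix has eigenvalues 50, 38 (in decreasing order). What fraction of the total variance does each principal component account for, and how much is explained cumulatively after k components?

Step 1 — total variance = trace(Sigma) = Σ λ_i = 50 + 38 = 88.

Step 2 — fraction explained by component i = λ_i / Σ λ:
  PC1: 50/88 = 0.5682
  PC2: 38/88 = 0.4318

Step 3 — cumulative fraction after k components = (λ_1 + ... + λ_k) / Σ λ:
  k = 1: 50/88 = 0.5682
  k = 2: (50 + 38)/88 = 88/88 = 1

Summary (fraction, with percent):

explained: PC1 0.5682 (56.82%), PC2 0.4318 (43.18%);  cumulative: 0.5682, 1


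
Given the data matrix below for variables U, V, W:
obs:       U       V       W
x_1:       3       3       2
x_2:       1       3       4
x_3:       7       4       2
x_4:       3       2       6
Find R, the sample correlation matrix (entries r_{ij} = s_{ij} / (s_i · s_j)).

Step 1 — column means:
  mean(U) = (3 + 1 + 7 + 3) / 4 = 14/4 = 3.5
  mean(V) = (3 + 3 + 4 + 2) / 4 = 12/4 = 3
  mean(W) = (2 + 4 + 2 + 6) / 4 = 14/4 = 3.5

Step 2 — sample variances and covariances s[i,j] = (1/(n-1)) · Σ_k (x_{k,i} - mean_i) · (x_{k,j} - mean_j), with n-1 = 3:
  s[U,U] = ((-0.5)·(-0.5) + (-2.5)·(-2.5) + (3.5)·(3.5) + (-0.5)·(-0.5)) / 3 = 19/3 = 6.3333
  s[U,V] = ((-0.5)·(0) + (-2.5)·(0) + (3.5)·(1) + (-0.5)·(-1)) / 3 = 4/3 = 1.3333
  s[U,W] = ((-0.5)·(-1.5) + (-2.5)·(0.5) + (3.5)·(-1.5) + (-0.5)·(2.5)) / 3 = -7/3 = -2.3333
  s[V,V] = ((0)·(0) + (0)·(0) + (1)·(1) + (-1)·(-1)) / 3 = 2/3 = 0.6667
  s[V,W] = ((0)·(-1.5) + (0)·(0.5) + (1)·(-1.5) + (-1)·(2.5)) / 3 = -4/3 = -1.3333
  s[W,W] = ((-1.5)·(-1.5) + (0.5)·(0.5) + (-1.5)·(-1.5) + (2.5)·(2.5)) / 3 = 11/3 = 3.6667
  Sample standard deviations s_i = √(s[i,i]):
  s(U) = √(6.3333) = 2.5166
  s(V) = √(0.6667) = 0.8165
  s(W) = √(3.6667) = 1.9149

Step 3 — r_{ij} = s_{ij} / (s_i · s_j):
  r[U,U] = 1 (diagonal).
  r[U,V] = 1.3333 / (2.5166 · 0.8165) = 1.3333 / 2.0548 = 0.6489
  r[U,W] = -2.3333 / (2.5166 · 1.9149) = -2.3333 / 4.8189 = -0.4842
  r[V,V] = 1 (diagonal).
  r[V,W] = -1.3333 / (0.8165 · 1.9149) = -1.3333 / 1.5635 = -0.8528
  r[W,W] = 1 (diagonal).

R is symmetric with unit diagonal. Assembling:

R = [[1, 0.6489, -0.4842],
 [0.6489, 1, -0.8528],
 [-0.4842, -0.8528, 1]]


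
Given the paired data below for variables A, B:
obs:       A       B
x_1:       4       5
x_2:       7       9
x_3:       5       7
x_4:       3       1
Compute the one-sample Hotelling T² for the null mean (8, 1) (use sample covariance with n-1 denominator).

Step 1 — sample mean vector:
  mean(A) = (4 + 7 + 5 + 3) / 4 = 19/4 = 4.75
  mean(B) = (5 + 9 + 7 + 1) / 4 = 22/4 = 5.5
  x̄ = (4.75, 5.5),  deviation x̄ - mu_0 = (4.75, 5.5) - (8, 1) = (-3.25, 4.5).

Step 2 — sample covariance matrix, S[i,j] = (1/(n-1)) · Σ_k (x_{k,i} - mean_i) · (x_{k,j} - mean_j), divisor n-1 = 3:
  S[A,A] = ((-0.75)·(-0.75) + (2.25)·(2.25) + (0.25)·(0.25) + (-1.75)·(-1.75)) / 3 = 8.75/3 = 2.9167
  S[A,B] = ((-0.75)·(-0.5) + (2.25)·(3.5) + (0.25)·(1.5) + (-1.75)·(-4.5)) / 3 = 16.5/3 = 5.5
  S[B,B] = ((-0.5)·(-0.5) + (3.5)·(3.5) + (1.5)·(1.5) + (-4.5)·(-4.5)) / 3 = 35/3 = 11.6667
  S = [[2.9167, 5.5],
 [5.5, 11.6667]].

Step 3 — invert S. det(S) = 2.9167·11.6667 - (5.5)² = 3.7778.
  S^{-1} = (1/det) · [[d, -b], [-b, a]] = [[3.0882, -1.4559],
 [-1.4559, 0.7721]].

Step 4 — quadratic form (x̄ - mu_0)^T · S^{-1} · (x̄ - mu_0):
  S^{-1} · (x̄ - mu_0) = (-16.5882, 8.2059),
  (x̄ - mu_0)^T · [...] = (-3.25)·(-16.5882) + (4.5)·(8.2059) = 90.8382.

Step 5 — scale by n: T² = 4 · 90.8382 = 363.3529.

T² ≈ 363.3529


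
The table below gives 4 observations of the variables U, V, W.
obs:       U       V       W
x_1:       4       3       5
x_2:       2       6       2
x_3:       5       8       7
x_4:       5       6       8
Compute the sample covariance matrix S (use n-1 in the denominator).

Step 1 — column means:
  mean(U) = (4 + 2 + 5 + 5) / 4 = 16/4 = 4
  mean(V) = (3 + 6 + 8 + 6) / 4 = 23/4 = 5.75
  mean(W) = (5 + 2 + 7 + 8) / 4 = 22/4 = 5.5

Step 2 — sample covariance S[i,j] = (1/(n-1)) · Σ_k (x_{k,i} - mean_i) · (x_{k,j} - mean_j), with n-1 = 3.
  S[U,U] = ((0)·(0) + (-2)·(-2) + (1)·(1) + (1)·(1)) / 3 = 6/3 = 2
  S[U,V] = ((0)·(-2.75) + (-2)·(0.25) + (1)·(2.25) + (1)·(0.25)) / 3 = 2/3 = 0.6667
  S[U,W] = ((0)·(-0.5) + (-2)·(-3.5) + (1)·(1.5) + (1)·(2.5)) / 3 = 11/3 = 3.6667
  S[V,V] = ((-2.75)·(-2.75) + (0.25)·(0.25) + (2.25)·(2.25) + (0.25)·(0.25)) / 3 = 12.75/3 = 4.25
  S[V,W] = ((-2.75)·(-0.5) + (0.25)·(-3.5) + (2.25)·(1.5) + (0.25)·(2.5)) / 3 = 4.5/3 = 1.5
  S[W,W] = ((-0.5)·(-0.5) + (-3.5)·(-3.5) + (1.5)·(1.5) + (2.5)·(2.5)) / 3 = 21/3 = 7

S is symmetric (S[j,i] = S[i,j]). Assembling:

S = [[2, 0.6667, 3.6667],
 [0.6667, 4.25, 1.5],
 [3.6667, 1.5, 7]]


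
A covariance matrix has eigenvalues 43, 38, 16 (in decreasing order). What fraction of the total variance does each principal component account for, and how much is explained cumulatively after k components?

Step 1 — total variance = trace(Sigma) = Σ λ_i = 43 + 38 + 16 = 97.

Step 2 — fraction explained by component i = λ_i / Σ λ:
  PC1: 43/97 = 0.4433
  PC2: 38/97 = 0.3918
  PC3: 16/97 = 0.1649

Step 3 — cumulative fraction after k components = (λ_1 + ... + λ_k) / Σ λ:
  k = 1: 43/97 = 0.4433
  k = 2: (43 + 38)/97 = 81/97 = 0.8351
  k = 3: (43 + 38 + 16)/97 = 97/97 = 1

Summary (fraction, with percent):

explained: PC1 0.4433 (44.33%), PC2 0.3918 (39.18%), PC3 0.1649 (16.49%);  cumulative: 0.4433, 0.8351, 1


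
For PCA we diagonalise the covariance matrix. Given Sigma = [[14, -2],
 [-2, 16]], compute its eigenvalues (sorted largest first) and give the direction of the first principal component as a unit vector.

Step 1 — characteristic polynomial of 2×2 Sigma:
  det(Sigma - λI) = λ² - trace · λ + det = 0.
  trace = 14 + 16 = 30, det = 14·16 - (-2)² = 220.
Step 2 — discriminant:
  Δ = trace² - 4·det = 900 - 880 = 20.
Step 3 — eigenvalues:
  λ = (trace ± √Δ)/2 = (30 ± 4.4721)/2,
  λ_1 = 17.2361,  λ_2 = 12.7639.

Step 4 — unit eigenvector for λ_1: solve (Sigma - λ_1 I)v = 0. First row:
  (14 - 17.2361)·v_x + (-2)·v_y = 0, i.e. (-3.2361)·v_x + (-2)·v_y = 0,
  so v ∝ (b, λ_1 - a) = (-2, 3.2361); multiply by -1 so the first entry is positive: u = (2, -3.2361).
  ||u|| = √((2)² + (-3.2361)²) = √(14.4721) ≈ 3.8042,
  v_1 = u/||u|| ≈ (0.5257, -0.8507) (||v_1|| = 1).

λ_1 = 17.2361,  λ_2 = 12.7639;  v_1 ≈ (0.5257, -0.8507)


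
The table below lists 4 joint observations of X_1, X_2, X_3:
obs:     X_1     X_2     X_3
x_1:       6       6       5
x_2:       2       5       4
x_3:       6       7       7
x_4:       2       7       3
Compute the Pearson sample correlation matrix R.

Step 1 — column means:
  mean(X_1) = (6 + 2 + 6 + 2) / 4 = 16/4 = 4
  mean(X_2) = (6 + 5 + 7 + 7) / 4 = 25/4 = 6.25
  mean(X_3) = (5 + 4 + 7 + 3) / 4 = 19/4 = 4.75

Step 2 — sample variances and covariances s[i,j] = (1/(n-1)) · Σ_k (x_{k,i} - mean_i) · (x_{k,j} - mean_j), with n-1 = 3:
  s[X_1,X_1] = ((2)·(2) + (-2)·(-2) + (2)·(2) + (-2)·(-2)) / 3 = 16/3 = 5.3333
  s[X_1,X_2] = ((2)·(-0.25) + (-2)·(-1.25) + (2)·(0.75) + (-2)·(0.75)) / 3 = 2/3 = 0.6667
  s[X_1,X_3] = ((2)·(0.25) + (-2)·(-0.75) + (2)·(2.25) + (-2)·(-1.75)) / 3 = 10/3 = 3.3333
  s[X_2,X_2] = ((-0.25)·(-0.25) + (-1.25)·(-1.25) + (0.75)·(0.75) + (0.75)·(0.75)) / 3 = 2.75/3 = 0.9167
  s[X_2,X_3] = ((-0.25)·(0.25) + (-1.25)·(-0.75) + (0.75)·(2.25) + (0.75)·(-1.75)) / 3 = 1.25/3 = 0.4167
  s[X_3,X_3] = ((0.25)·(0.25) + (-0.75)·(-0.75) + (2.25)·(2.25) + (-1.75)·(-1.75)) / 3 = 8.75/3 = 2.9167
  Sample standard deviations s_i = √(s[i,i]):
  s(X_1) = √(5.3333) = 2.3094
  s(X_2) = √(0.9167) = 0.9574
  s(X_3) = √(2.9167) = 1.7078

Step 3 — r_{ij} = s_{ij} / (s_i · s_j):
  r[X_1,X_1] = 1 (diagonal).
  r[X_1,X_2] = 0.6667 / (2.3094 · 0.9574) = 0.6667 / 2.2111 = 0.3015
  r[X_1,X_3] = 3.3333 / (2.3094 · 1.7078) = 3.3333 / 3.9441 = 0.8452
  r[X_2,X_2] = 1 (diagonal).
  r[X_2,X_3] = 0.4167 / (0.9574 · 1.7078) = 0.4167 / 1.6351 = 0.2548
  r[X_3,X_3] = 1 (diagonal).

R is symmetric with unit diagonal. Assembling:

R = [[1, 0.3015, 0.8452],
 [0.3015, 1, 0.2548],
 [0.8452, 0.2548, 1]]


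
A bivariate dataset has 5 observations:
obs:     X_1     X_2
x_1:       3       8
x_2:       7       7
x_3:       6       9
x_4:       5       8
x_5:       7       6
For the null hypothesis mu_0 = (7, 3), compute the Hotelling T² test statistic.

Step 1 — sample mean vector:
  mean(X_1) = (3 + 7 + 6 + 5 + 7) / 5 = 28/5 = 5.6
  mean(X_2) = (8 + 7 + 9 + 8 + 6) / 5 = 38/5 = 7.6
  x̄ = (5.6, 7.6),  deviation x̄ - mu_0 = (5.6, 7.6) - (7, 3) = (-1.4, 4.6).

Step 2 — sample covariance matrix, S[i,j] = (1/(n-1)) · Σ_k (x_{k,i} - mean_i) · (x_{k,j} - mean_j), divisor n-1 = 4:
  S[X_1,X_1] = ((-2.6)·(-2.6) + (1.4)·(1.4) + (0.4)·(0.4) + (-0.6)·(-0.6) + (1.4)·(1.4)) / 4 = 11.2/4 = 2.8
  S[X_1,X_2] = ((-2.6)·(0.4) + (1.4)·(-0.6) + (0.4)·(1.4) + (-0.6)·(0.4) + (1.4)·(-1.6)) / 4 = -3.8/4 = -0.95
  S[X_2,X_2] = ((0.4)·(0.4) + (-0.6)·(-0.6) + (1.4)·(1.4) + (0.4)·(0.4) + (-1.6)·(-1.6)) / 4 = 5.2/4 = 1.3
  S = [[2.8, -0.95],
 [-0.95, 1.3]].

Step 3 — invert S. det(S) = 2.8·1.3 - (-0.95)² = 2.7375.
  S^{-1} = (1/det) · [[d, -b], [-b, a]] = [[0.4749, 0.347],
 [0.347, 1.0228]].

Step 4 — quadratic form (x̄ - mu_0)^T · S^{-1} · (x̄ - mu_0):
  S^{-1} · (x̄ - mu_0) = (0.9315, 4.2192),
  (x̄ - mu_0)^T · [...] = (-1.4)·(0.9315) + (4.6)·(4.2192) = 18.1041.

Step 5 — scale by n: T² = 5 · 18.1041 = 90.5205.

T² ≈ 90.5205


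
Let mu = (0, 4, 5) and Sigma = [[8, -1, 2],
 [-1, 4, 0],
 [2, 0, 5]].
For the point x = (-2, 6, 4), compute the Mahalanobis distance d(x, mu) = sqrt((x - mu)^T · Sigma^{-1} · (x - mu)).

Step 1 — centre the observation: (x - mu) = (-2, 2, -1).

Step 2 — invert Sigma (cofactor / det for 3×3, or solve directly):
  Sigma^{-1} = [[0.1439, 0.036, -0.0576],
 [0.036, 0.259, -0.0144],
 [-0.0576, -0.0144, 0.223]].

Step 3 — form the quadratic (x - mu)^T · Sigma^{-1} · (x - mu):
  Sigma^{-1} · (x - mu) = (-0.1583, 0.4604, -0.1367).
  (x - mu)^T · [Sigma^{-1} · (x - mu)] = (-2)·(-0.1583) + (2)·(0.4604) + (-1)·(-0.1367) = 1.3741.

Step 4 — take square root: d = √(1.3741) ≈ 1.1722.

d(x, mu) = √(1.3741) ≈ 1.1722


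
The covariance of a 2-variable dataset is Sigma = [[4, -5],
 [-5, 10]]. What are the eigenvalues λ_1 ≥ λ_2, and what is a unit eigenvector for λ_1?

Step 1 — characteristic polynomial of 2×2 Sigma:
  det(Sigma - λI) = λ² - trace · λ + det = 0.
  trace = 4 + 10 = 14, det = 4·10 - (-5)² = 15.
Step 2 — discriminant:
  Δ = trace² - 4·det = 196 - 60 = 136.
Step 3 — eigenvalues:
  λ = (trace ± √Δ)/2 = (14 ± 11.6619)/2,
  λ_1 = 12.831,  λ_2 = 1.169.

Step 4 — unit eigenvector for λ_1: solve (Sigma - λ_1 I)v = 0. First row:
  (4 - 12.831)·v_x + (-5)·v_y = 0, i.e. (-8.831)·v_x + (-5)·v_y = 0,
  so v ∝ (b, λ_1 - a) = (-5, 8.831); multiply by -1 so the first entry is positive: u = (5, -8.831).
  ||u|| = √((5)² + (-8.831)²) = √(102.9857) ≈ 10.1482,
  v_1 = u/||u|| ≈ (0.4927, -0.8702) (||v_1|| = 1).

λ_1 = 12.831,  λ_2 = 1.169;  v_1 ≈ (0.4927, -0.8702)


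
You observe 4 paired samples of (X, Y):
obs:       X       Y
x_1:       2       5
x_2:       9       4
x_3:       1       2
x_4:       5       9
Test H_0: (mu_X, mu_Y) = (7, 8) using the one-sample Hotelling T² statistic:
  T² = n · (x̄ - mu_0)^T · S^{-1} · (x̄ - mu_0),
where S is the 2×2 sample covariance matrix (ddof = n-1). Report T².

Step 1 — sample mean vector:
  mean(X) = (2 + 9 + 1 + 5) / 4 = 17/4 = 4.25
  mean(Y) = (5 + 4 + 2 + 9) / 4 = 20/4 = 5
  x̄ = (4.25, 5),  deviation x̄ - mu_0 = (4.25, 5) - (7, 8) = (-2.75, -3).

Step 2 — sample covariance matrix, S[i,j] = (1/(n-1)) · Σ_k (x_{k,i} - mean_i) · (x_{k,j} - mean_j), divisor n-1 = 3:
  S[X,X] = ((-2.25)·(-2.25) + (4.75)·(4.75) + (-3.25)·(-3.25) + (0.75)·(0.75)) / 3 = 38.75/3 = 12.9167
  S[X,Y] = ((-2.25)·(0) + (4.75)·(-1) + (-3.25)·(-3) + (0.75)·(4)) / 3 = 8/3 = 2.6667
  S[Y,Y] = ((0)·(0) + (-1)·(-1) + (-3)·(-3) + (4)·(4)) / 3 = 26/3 = 8.6667
  S = [[12.9167, 2.6667],
 [2.6667, 8.6667]].

Step 3 — invert S. det(S) = 12.9167·8.6667 - (2.6667)² = 104.8333.
  S^{-1} = (1/det) · [[d, -b], [-b, a]] = [[0.0827, -0.0254],
 [-0.0254, 0.1232]].

Step 4 — quadratic form (x̄ - mu_0)^T · S^{-1} · (x̄ - mu_0):
  S^{-1} · (x̄ - mu_0) = (-0.151, -0.2997),
  (x̄ - mu_0)^T · [...] = (-2.75)·(-0.151) + (-3)·(-0.2997) = 1.3144.

Step 5 — scale by n: T² = 4 · 1.3144 = 5.2576.

T² ≈ 5.2576


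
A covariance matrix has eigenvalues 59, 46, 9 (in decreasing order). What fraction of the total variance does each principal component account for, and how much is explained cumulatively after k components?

Step 1 — total variance = trace(Sigma) = Σ λ_i = 59 + 46 + 9 = 114.

Step 2 — fraction explained by component i = λ_i / Σ λ:
  PC1: 59/114 = 0.5175
  PC2: 46/114 = 0.4035
  PC3: 9/114 = 0.0789

Step 3 — cumulative fraction after k components = (λ_1 + ... + λ_k) / Σ λ:
  k = 1: 59/114 = 0.5175
  k = 2: (59 + 46)/114 = 105/114 = 0.9211
  k = 3: (59 + 46 + 9)/114 = 114/114 = 1

Summary (fraction, with percent):

explained: PC1 0.5175 (51.75%), PC2 0.4035 (40.35%), PC3 0.0789 (7.89%);  cumulative: 0.5175, 0.9211, 1


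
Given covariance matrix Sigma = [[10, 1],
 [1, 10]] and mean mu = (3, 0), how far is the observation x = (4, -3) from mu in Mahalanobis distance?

Step 1 — centre the observation: (x - mu) = (1, -3).

Step 2 — invert Sigma. det(Sigma) = 10·10 - (1)² = 99.
  Sigma^{-1} = (1/det) · [[d, -b], [-b, a]] = [[0.101, -0.0101],
 [-0.0101, 0.101]].

Step 3 — form the quadratic (x - mu)^T · Sigma^{-1} · (x - mu):
  Sigma^{-1} · (x - mu) = (0.1313, -0.3131).
  (x - mu)^T · [Sigma^{-1} · (x - mu)] = (1)·(0.1313) + (-3)·(-0.3131) = 1.0707.

Step 4 — take square root: d = √(1.0707) ≈ 1.0347.

d(x, mu) = √(1.0707) ≈ 1.0347
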